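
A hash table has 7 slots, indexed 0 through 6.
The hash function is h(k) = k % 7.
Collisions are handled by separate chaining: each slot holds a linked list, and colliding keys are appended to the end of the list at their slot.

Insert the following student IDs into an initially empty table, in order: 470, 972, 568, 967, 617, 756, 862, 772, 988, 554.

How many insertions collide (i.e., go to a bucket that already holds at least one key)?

470 → bucket 1
972 → bucket 6
568 → bucket 1 (collision)
967 → bucket 1 (collision)
617 → bucket 1 (collision)
756 → bucket 0
862 → bucket 1 (collision)
772 → bucket 2
988 → bucket 1 (collision)
554 → bucket 1 (collision)
Final buckets:
0: 756
1: 470 -> 568 -> 967 -> 617 -> 862 -> 988 -> 554
2: 772
3: ∅
4: ∅
5: ∅
6: 972

6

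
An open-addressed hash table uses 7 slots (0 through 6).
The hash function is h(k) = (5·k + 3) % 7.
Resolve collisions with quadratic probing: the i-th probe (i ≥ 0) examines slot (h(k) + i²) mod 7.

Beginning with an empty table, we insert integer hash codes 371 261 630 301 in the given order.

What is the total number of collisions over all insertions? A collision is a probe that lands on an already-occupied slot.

3

371 hashes to 3; slot 3 is free -> place at 3.
261 hashes to 6; slot 6 is free -> place at 6.
630 hashes to 3; 3 taken -> place at 4.
301 hashes to 3; 3,4 taken -> place at 0.
Table: [301, _, _, 371, 630, _, 261]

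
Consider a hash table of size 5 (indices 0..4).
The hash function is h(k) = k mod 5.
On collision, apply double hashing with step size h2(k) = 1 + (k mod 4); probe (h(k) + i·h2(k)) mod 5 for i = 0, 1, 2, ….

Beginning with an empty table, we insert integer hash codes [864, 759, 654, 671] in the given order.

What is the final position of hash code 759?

Insert 864: h=4, slot 4 empty -> index 4.
Insert 759: h=4, h2=4, slot 4 occupied -> index 3.
Insert 654: h=4, h2=3, slot 4 occupied -> index 2.
Insert 671: h=1, slot 1 empty -> index 1.
Table: [., 671, 654, 759, 864]

3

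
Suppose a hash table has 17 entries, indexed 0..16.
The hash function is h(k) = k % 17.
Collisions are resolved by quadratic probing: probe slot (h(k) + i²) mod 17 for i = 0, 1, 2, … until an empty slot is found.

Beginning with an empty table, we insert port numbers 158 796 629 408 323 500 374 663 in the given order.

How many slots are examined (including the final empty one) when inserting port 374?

158 hashes to 5; slot 5 is free → place at 5.
796 hashes to 14; slot 14 is free → place at 14.
629 hashes to 0; slot 0 is free → place at 0.
408 hashes to 0; 0 taken → place at 1.
323 hashes to 0; 0,1 taken → place at 4.
500 hashes to 7; slot 7 is free → place at 7.
374 hashes to 0; 0,1,4 taken → place at 9.
663 hashes to 0; 0,1,4,9 taken → place at 16.
Table: [629, 408, ., ., 323, 158, ., 500, ., 374, ., ., ., ., 796, ., 663]

4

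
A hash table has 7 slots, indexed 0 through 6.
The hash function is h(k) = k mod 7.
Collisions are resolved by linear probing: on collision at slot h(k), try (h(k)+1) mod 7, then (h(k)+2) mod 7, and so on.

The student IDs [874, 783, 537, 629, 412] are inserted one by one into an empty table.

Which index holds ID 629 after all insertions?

874: h=6 → slot 6
783: h=6, probe 6,0 → slot 0
537: h=5 → slot 5
629: h=6, probe 6,0,1 → slot 1
412: h=6, probe 6,0,1,2 → slot 2
Table: [783, 629, 412, ∅, ∅, 537, 874]

1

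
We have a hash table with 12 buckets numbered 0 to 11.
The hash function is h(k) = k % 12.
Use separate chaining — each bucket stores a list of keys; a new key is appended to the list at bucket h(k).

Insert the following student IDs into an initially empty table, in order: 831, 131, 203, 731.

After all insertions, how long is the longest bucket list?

3

831 -> bucket 3
131 -> bucket 11
203 -> bucket 11 (collision)
731 -> bucket 11 (collision)
Final buckets:
0: .
1: .
2: .
3: 831
4: .
5: .
6: .
7: .
8: .
9: .
10: .
11: 131 -> 203 -> 731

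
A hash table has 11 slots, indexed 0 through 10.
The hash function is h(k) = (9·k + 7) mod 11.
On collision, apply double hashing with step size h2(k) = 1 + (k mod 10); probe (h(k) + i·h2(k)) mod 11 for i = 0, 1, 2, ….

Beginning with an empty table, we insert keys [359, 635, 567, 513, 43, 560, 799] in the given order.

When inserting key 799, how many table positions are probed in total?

359 hashes to 4; slot 4 is free → place at 4.
635 hashes to 2; slot 2 is free → place at 2.
567 hashes to 6; slot 6 is free → place at 6.
513 hashes to 4, h2=4; 4 taken → place at 8.
43 hashes to 9; slot 9 is free → place at 9.
560 hashes to 9, h2=1; 9 taken → place at 10.
799 hashes to 4, h2=10; 4 taken → place at 3.
Table: [-, -, 635, 799, 359, -, 567, -, 513, 43, 560]

2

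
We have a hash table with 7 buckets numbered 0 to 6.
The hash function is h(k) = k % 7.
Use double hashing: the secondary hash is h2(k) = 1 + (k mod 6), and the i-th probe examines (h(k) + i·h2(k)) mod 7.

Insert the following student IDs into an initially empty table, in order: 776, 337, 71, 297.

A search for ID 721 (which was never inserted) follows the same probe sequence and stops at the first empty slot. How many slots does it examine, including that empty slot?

776 hashes to 6; slot 6 is free -> place at 6.
337 hashes to 1; slot 1 is free -> place at 1.
71 hashes to 1, h2=6; 1 taken -> place at 0.
297 hashes to 3; slot 3 is free -> place at 3.
Table: [71, 337, ., 297, ., ., 776]
Lookup 721: h=0, h2=2, probe 0,2 → slot 2 empty, not found.

2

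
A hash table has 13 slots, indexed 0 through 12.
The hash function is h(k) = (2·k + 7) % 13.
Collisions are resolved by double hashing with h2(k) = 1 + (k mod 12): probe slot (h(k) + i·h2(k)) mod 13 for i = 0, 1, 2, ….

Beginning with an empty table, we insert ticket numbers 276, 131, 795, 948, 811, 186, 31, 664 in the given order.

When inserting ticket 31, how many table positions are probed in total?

2

276 hashes to 0; slot 0 is free => place at 0.
131 hashes to 9; slot 9 is free => place at 9.
795 hashes to 11; slot 11 is free => place at 11.
948 hashes to 5; slot 5 is free => place at 5.
811 hashes to 4; slot 4 is free => place at 4.
186 hashes to 2; slot 2 is free => place at 2.
31 hashes to 4, h2=8; 4 taken => place at 12.
664 hashes to 9, h2=5; 9 taken => place at 1.
Table: [276, 664, 186, -, 811, 948, -, -, -, 131, -, 795, 31]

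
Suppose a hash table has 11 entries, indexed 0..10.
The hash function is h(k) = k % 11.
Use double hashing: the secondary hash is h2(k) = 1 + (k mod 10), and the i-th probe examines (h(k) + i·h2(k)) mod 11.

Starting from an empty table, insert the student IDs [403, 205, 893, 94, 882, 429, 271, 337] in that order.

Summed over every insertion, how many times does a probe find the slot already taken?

403 hashes to 7; slot 7 is free → place at 7.
205 hashes to 7, h2=6; 7 taken → place at 2.
893 hashes to 2, h2=4; 2 taken → place at 6.
94 hashes to 6, h2=5; 6 taken → place at 0.
882 hashes to 2, h2=3; 2 taken → place at 5.
429 hashes to 0, h2=10; 0 taken → place at 10.
271 hashes to 7, h2=2; 7 taken → place at 9.
337 hashes to 7, h2=8; 7 taken → place at 4.
Table: [94, ∅, 205, ∅, 337, 882, 893, 403, ∅, 271, 429]

7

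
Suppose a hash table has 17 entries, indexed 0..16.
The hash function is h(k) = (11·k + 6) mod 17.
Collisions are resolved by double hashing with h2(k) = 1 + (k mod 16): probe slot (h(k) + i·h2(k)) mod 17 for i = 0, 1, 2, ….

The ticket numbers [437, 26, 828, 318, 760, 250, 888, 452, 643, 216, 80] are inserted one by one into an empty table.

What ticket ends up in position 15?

Insert 437: h=2, slot 2 empty → index 2.
Insert 26: h=3, slot 3 empty → index 3.
Insert 828: h=2, h2=13, slot 2 occupied → index 15.
Insert 318: h=2, h2=15, slot 2 occupied → index 0.
Insert 760: h=2, h2=9, slot 2 occupied → index 11.
Insert 250: h=2, h2=11, slot 2 occupied → index 13.
Insert 888: h=16, slot 16 empty → index 16.
Insert 452: h=14, slot 14 empty → index 14.
Insert 643: h=7, slot 7 empty → index 7.
Insert 216: h=2, h2=9, slots 2,11,3 occupied → index 12.
Insert 80: h=2, h2=1, slots 2,3 occupied → index 4.
Table: [318, ∅, 437, 26, 80, ∅, ∅, 643, ∅, ∅, ∅, 760, 216, 250, 452, 828, 888]

828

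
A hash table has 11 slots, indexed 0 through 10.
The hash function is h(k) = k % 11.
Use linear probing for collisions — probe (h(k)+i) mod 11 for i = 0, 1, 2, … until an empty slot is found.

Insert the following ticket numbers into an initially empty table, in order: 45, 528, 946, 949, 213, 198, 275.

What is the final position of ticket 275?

45: h=1 -> slot 1
528: h=0 -> slot 0
946: h=0, probe 0,1,2 -> slot 2
949: h=3 -> slot 3
213: h=4 -> slot 4
198: h=0, probe 0,1,2,3,4,5 -> slot 5
275: h=0, probe 0,1,2,3,4,5,6 -> slot 6
Table: [528, 45, 946, 949, 213, 198, 275, ., ., ., .]

6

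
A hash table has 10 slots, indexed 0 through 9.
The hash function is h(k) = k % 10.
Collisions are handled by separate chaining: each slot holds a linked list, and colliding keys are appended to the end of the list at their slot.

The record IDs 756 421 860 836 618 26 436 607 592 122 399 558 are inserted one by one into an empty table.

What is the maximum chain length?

4

Insert 756: h=6, bucket 6 empty -> new chain.
Insert 421: h=1, bucket 1 empty -> new chain.
Insert 860: h=0, bucket 0 empty -> new chain.
Insert 836: h=6, bucket 6 nonempty -> append to chain.
Insert 618: h=8, bucket 8 empty -> new chain.
Insert 26: h=6, bucket 6 nonempty -> append to chain.
Insert 436: h=6, bucket 6 nonempty -> append to chain.
Insert 607: h=7, bucket 7 empty -> new chain.
Insert 592: h=2, bucket 2 empty -> new chain.
Insert 122: h=2, bucket 2 nonempty -> append to chain.
Insert 399: h=9, bucket 9 empty -> new chain.
Insert 558: h=8, bucket 8 nonempty -> append to chain.
Final buckets:
0: 860
1: 421
2: 592 -> 122
3: -
4: -
5: -
6: 756 -> 836 -> 26 -> 436
7: 607
8: 618 -> 558
9: 399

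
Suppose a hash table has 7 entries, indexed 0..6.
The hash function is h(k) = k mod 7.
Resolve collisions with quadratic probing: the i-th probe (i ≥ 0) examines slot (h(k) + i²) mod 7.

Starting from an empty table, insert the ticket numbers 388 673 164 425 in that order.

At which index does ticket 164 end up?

4

388: h=3 => slot 3
673: h=1 => slot 1
164: h=3, probe 3,4 => slot 4
425: h=5 => slot 5
Table: [_, 673, _, 388, 164, 425, _]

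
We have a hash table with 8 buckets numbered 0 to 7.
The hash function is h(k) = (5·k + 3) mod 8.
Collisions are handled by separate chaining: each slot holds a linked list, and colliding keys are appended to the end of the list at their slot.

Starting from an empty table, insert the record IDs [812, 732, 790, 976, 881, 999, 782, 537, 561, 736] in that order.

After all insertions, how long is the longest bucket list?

812 → bucket 7
732 → bucket 7 (collision)
790 → bucket 1
976 → bucket 3
881 → bucket 0
999 → bucket 6
782 → bucket 1 (collision)
537 → bucket 0 (collision)
561 → bucket 0 (collision)
736 → bucket 3 (collision)
Final buckets:
0: 881 -> 537 -> 561
1: 790 -> 782
2: —
3: 976 -> 736
4: —
5: —
6: 999
7: 812 -> 732

3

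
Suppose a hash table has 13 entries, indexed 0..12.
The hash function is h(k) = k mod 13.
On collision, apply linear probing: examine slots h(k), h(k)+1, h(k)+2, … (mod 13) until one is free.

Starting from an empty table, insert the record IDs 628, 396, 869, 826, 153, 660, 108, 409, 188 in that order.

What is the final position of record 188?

9

Insert 628: h=4, slot 4 empty -> index 4.
Insert 396: h=6, slot 6 empty -> index 6.
Insert 869: h=11, slot 11 empty -> index 11.
Insert 826: h=7, slot 7 empty -> index 7.
Insert 153: h=10, slot 10 empty -> index 10.
Insert 660: h=10, slots 10,11 occupied -> index 12.
Insert 108: h=4, slot 4 occupied -> index 5.
Insert 409: h=6, slots 6,7 occupied -> index 8.
Insert 188: h=6, slots 6,7,8 occupied -> index 9.
Table: [_, _, _, _, 628, 108, 396, 826, 409, 188, 153, 869, 660]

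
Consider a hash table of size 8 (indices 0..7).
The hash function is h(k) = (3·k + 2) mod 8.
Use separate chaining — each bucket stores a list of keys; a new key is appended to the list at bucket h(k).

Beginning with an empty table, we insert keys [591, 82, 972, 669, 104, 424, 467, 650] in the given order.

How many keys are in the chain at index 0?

Insert 591: h=7, bucket 7 empty → new chain.
Insert 82: h=0, bucket 0 empty → new chain.
Insert 972: h=6, bucket 6 empty → new chain.
Insert 669: h=1, bucket 1 empty → new chain.
Insert 104: h=2, bucket 2 empty → new chain.
Insert 424: h=2, bucket 2 nonempty → append to chain.
Insert 467: h=3, bucket 3 empty → new chain.
Insert 650: h=0, bucket 0 nonempty → append to chain.
Final buckets:
0: 82 -> 650
1: 669
2: 104 -> 424
3: 467
4: ∅
5: ∅
6: 972
7: 591

2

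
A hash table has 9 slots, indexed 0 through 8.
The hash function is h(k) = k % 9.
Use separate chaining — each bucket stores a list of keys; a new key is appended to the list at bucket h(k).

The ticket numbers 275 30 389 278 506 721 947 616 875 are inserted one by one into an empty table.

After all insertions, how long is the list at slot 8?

1

275 → bucket 5
30 → bucket 3
389 → bucket 2
278 → bucket 8
506 → bucket 2 (collision)
721 → bucket 1
947 → bucket 2 (collision)
616 → bucket 4
875 → bucket 2 (collision)
Final buckets:
0: —
1: 721
2: 389 -> 506 -> 947 -> 875
3: 30
4: 616
5: 275
6: —
7: —
8: 278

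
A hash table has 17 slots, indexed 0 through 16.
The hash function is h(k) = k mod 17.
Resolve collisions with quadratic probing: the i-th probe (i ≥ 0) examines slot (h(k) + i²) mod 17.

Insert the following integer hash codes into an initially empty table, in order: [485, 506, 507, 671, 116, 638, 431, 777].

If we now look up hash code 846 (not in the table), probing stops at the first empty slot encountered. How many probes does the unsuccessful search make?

3

485: h=9 → slot 9
506: h=13 → slot 13
507: h=14 → slot 14
671: h=8 → slot 8
116: h=14, probe 14,15 → slot 15
638: h=9, probe 9,10 → slot 10
431: h=6 → slot 6
777: h=12 → slot 12
Table: [—, —, —, —, —, —, 431, —, 671, 485, 638, —, 777, 506, 507, 116, —]
Lookup 846: h=13, probe 13,14,0 → slot 0 empty, not found.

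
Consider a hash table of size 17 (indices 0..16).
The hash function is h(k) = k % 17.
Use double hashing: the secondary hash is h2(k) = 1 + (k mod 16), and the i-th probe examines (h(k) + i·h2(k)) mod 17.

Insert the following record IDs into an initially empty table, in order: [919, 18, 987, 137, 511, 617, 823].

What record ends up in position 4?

Insert 919: h=1, slot 1 empty => index 1.
Insert 18: h=1, h2=3, slot 1 occupied => index 4.
Insert 987: h=1, h2=12, slot 1 occupied => index 13.
Insert 137: h=1, h2=10, slot 1 occupied => index 11.
Insert 511: h=1, h2=16, slot 1 occupied => index 0.
Insert 617: h=5, slot 5 empty => index 5.
Insert 823: h=7, slot 7 empty => index 7.
Table: [511, 919, —, —, 18, 617, —, 823, —, —, —, 137, —, 987, —, —, —]

18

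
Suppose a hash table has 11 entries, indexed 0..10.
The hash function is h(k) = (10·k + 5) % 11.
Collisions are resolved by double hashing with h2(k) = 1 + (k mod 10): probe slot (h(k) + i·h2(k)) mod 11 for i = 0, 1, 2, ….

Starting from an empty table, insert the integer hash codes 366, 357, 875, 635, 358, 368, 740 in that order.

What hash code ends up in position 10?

366 hashes to 2; slot 2 is free => place at 2.
357 hashes to 0; slot 0 is free => place at 0.
875 hashes to 10; slot 10 is free => place at 10.
635 hashes to 8; slot 8 is free => place at 8.
358 hashes to 10, h2=9; 10,8 taken => place at 6.
368 hashes to 0, h2=9; 0 taken => place at 9.
740 hashes to 2, h2=1; 2 taken => place at 3.
Table: [357, —, 366, 740, —, —, 358, —, 635, 368, 875]

875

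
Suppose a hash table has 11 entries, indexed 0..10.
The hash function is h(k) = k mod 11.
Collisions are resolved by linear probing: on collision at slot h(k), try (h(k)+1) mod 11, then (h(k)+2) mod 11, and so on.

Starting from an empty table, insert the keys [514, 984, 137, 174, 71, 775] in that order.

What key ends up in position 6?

137

514: h=8 → slot 8
984: h=5 → slot 5
137: h=5, probe 5,6 → slot 6
174: h=9 → slot 9
71: h=5, probe 5,6,7 → slot 7
775: h=5, probe 5,6,7,8,9,10 → slot 10
Table: [∅, ∅, ∅, ∅, ∅, 984, 137, 71, 514, 174, 775]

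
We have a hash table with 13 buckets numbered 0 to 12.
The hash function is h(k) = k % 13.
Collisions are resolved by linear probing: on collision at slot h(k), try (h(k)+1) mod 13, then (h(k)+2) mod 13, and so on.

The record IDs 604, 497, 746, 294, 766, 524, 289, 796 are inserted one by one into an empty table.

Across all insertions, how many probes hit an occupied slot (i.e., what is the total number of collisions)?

Insert 604: h=6, slot 6 empty → index 6.
Insert 497: h=3, slot 3 empty → index 3.
Insert 746: h=5, slot 5 empty → index 5.
Insert 294: h=8, slot 8 empty → index 8.
Insert 766: h=12, slot 12 empty → index 12.
Insert 524: h=4, slot 4 empty → index 4.
Insert 289: h=3, slots 3,4,5,6 occupied → index 7.
Insert 796: h=3, slots 3,4,5,6,7,8 occupied → index 9.
Table: [-, -, -, 497, 524, 746, 604, 289, 294, 796, -, -, 766]

10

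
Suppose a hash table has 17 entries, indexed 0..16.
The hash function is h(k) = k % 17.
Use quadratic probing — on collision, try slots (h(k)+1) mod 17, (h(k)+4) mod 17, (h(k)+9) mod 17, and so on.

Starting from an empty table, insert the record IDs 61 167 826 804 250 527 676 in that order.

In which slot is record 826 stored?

11

61 hashes to 10; slot 10 is free => place at 10.
167 hashes to 14; slot 14 is free => place at 14.
826 hashes to 10; 10 taken => place at 11.
804 hashes to 5; slot 5 is free => place at 5.
250 hashes to 12; slot 12 is free => place at 12.
527 hashes to 0; slot 0 is free => place at 0.
676 hashes to 13; slot 13 is free => place at 13.
Table: [527, -, -, -, -, 804, -, -, -, -, 61, 826, 250, 676, 167, -, -]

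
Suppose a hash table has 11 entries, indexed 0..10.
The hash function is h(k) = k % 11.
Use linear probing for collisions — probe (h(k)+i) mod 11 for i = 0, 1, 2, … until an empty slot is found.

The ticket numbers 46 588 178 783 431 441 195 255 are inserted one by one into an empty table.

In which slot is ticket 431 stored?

46 hashes to 2; slot 2 is free => place at 2.
588 hashes to 5; slot 5 is free => place at 5.
178 hashes to 2; 2 taken => place at 3.
783 hashes to 2; 2,3 taken => place at 4.
431 hashes to 2; 2,3,4,5 taken => place at 6.
441 hashes to 1; slot 1 is free => place at 1.
195 hashes to 8; slot 8 is free => place at 8.
255 hashes to 2; 2,3,4,5,6 taken => place at 7.
Table: [., 441, 46, 178, 783, 588, 431, 255, 195, ., .]

6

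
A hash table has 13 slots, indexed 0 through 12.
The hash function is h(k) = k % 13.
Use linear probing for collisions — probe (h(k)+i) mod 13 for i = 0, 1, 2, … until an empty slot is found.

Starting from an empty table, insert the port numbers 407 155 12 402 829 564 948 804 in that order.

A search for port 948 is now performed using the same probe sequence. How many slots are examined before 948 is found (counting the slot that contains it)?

4

407 hashes to 4; slot 4 is free => place at 4.
155 hashes to 12; slot 12 is free => place at 12.
12 hashes to 12; 12 taken => place at 0.
402 hashes to 12; 12,0 taken => place at 1.
829 hashes to 10; slot 10 is free => place at 10.
564 hashes to 5; slot 5 is free => place at 5.
948 hashes to 12; 12,0,1 taken => place at 2.
804 hashes to 11; slot 11 is free => place at 11.
Table: [12, 402, 948, -, 407, 564, -, -, -, -, 829, 804, 155]
Lookup 948: h=12, probe 12,0,1,2 → found at 2.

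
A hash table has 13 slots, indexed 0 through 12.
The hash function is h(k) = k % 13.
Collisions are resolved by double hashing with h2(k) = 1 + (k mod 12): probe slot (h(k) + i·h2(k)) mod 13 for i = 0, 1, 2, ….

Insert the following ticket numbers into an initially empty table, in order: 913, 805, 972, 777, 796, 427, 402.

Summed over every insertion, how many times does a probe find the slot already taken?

3

Insert 913: h=3, slot 3 empty → index 3.
Insert 805: h=12, slot 12 empty → index 12.
Insert 972: h=10, slot 10 empty → index 10.
Insert 777: h=10, h2=10, slot 10 occupied → index 7.
Insert 796: h=3, h2=5, slot 3 occupied → index 8.
Insert 427: h=11, slot 11 empty → index 11.
Insert 402: h=12, h2=7, slot 12 occupied → index 6.
Table: [_, _, _, 913, _, _, 402, 777, 796, _, 972, 427, 805]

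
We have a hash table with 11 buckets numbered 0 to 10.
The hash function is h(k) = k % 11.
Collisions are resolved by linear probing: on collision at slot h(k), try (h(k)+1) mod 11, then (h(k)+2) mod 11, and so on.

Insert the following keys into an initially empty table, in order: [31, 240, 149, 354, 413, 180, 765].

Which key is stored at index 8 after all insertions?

31 hashes to 9; slot 9 is free => place at 9.
240 hashes to 9; 9 taken => place at 10.
149 hashes to 6; slot 6 is free => place at 6.
354 hashes to 2; slot 2 is free => place at 2.
413 hashes to 6; 6 taken => place at 7.
180 hashes to 4; slot 4 is free => place at 4.
765 hashes to 6; 6,7 taken => place at 8.
Table: [-, -, 354, -, 180, -, 149, 413, 765, 31, 240]

765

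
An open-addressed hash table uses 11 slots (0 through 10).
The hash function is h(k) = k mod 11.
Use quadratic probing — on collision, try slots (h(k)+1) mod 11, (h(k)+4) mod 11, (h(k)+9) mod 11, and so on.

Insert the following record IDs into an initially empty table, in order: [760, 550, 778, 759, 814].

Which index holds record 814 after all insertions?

9

760 hashes to 1; slot 1 is free => place at 1.
550 hashes to 0; slot 0 is free => place at 0.
778 hashes to 8; slot 8 is free => place at 8.
759 hashes to 0; 0,1 taken => place at 4.
814 hashes to 0; 0,1,4 taken => place at 9.
Table: [550, 760, —, —, 759, —, —, —, 778, 814, —]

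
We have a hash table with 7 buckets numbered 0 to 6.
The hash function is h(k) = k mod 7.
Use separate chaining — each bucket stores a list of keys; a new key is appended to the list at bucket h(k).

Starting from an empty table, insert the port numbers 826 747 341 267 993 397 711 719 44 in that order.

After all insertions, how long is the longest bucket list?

4

Insert 826: h=0, bucket 0 empty → new chain.
Insert 747: h=5, bucket 5 empty → new chain.
Insert 341: h=5, bucket 5 nonempty → append to chain.
Insert 267: h=1, bucket 1 empty → new chain.
Insert 993: h=6, bucket 6 empty → new chain.
Insert 397: h=5, bucket 5 nonempty → append to chain.
Insert 711: h=4, bucket 4 empty → new chain.
Insert 719: h=5, bucket 5 nonempty → append to chain.
Insert 44: h=2, bucket 2 empty → new chain.
Final buckets:
0: 826
1: 267
2: 44
3: ∅
4: 711
5: 747 -> 341 -> 397 -> 719
6: 993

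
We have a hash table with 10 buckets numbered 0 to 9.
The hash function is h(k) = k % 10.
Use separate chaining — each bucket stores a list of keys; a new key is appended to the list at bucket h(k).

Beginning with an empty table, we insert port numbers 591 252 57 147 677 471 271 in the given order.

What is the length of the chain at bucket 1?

3

Insert 591: h=1, bucket 1 empty -> new chain.
Insert 252: h=2, bucket 2 empty -> new chain.
Insert 57: h=7, bucket 7 empty -> new chain.
Insert 147: h=7, bucket 7 nonempty -> append to chain.
Insert 677: h=7, bucket 7 nonempty -> append to chain.
Insert 471: h=1, bucket 1 nonempty -> append to chain.
Insert 271: h=1, bucket 1 nonempty -> append to chain.
Final buckets:
0: -
1: 591 -> 471 -> 271
2: 252
3: -
4: -
5: -
6: -
7: 57 -> 147 -> 677
8: -
9: -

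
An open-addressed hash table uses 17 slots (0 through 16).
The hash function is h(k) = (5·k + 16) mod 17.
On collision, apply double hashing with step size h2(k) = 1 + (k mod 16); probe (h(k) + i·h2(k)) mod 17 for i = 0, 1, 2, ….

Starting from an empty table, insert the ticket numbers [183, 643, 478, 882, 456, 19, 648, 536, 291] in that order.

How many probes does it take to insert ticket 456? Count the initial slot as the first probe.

2

183 hashes to 13; slot 13 is free → place at 13.
643 hashes to 1; slot 1 is free → place at 1.
478 hashes to 9; slot 9 is free → place at 9.
882 hashes to 6; slot 6 is free → place at 6.
456 hashes to 1, h2=9; 1 taken → place at 10.
19 hashes to 9, h2=4; 9,13 taken → place at 0.
648 hashes to 9, h2=9; 9,1,10 taken → place at 2.
536 hashes to 10, h2=9; 10,2 taken → place at 11.
291 hashes to 9, h2=4; 9,13,0 taken → place at 4.
Table: [19, 643, 648, -, 291, -, 882, -, -, 478, 456, 536, -, 183, -, -, -]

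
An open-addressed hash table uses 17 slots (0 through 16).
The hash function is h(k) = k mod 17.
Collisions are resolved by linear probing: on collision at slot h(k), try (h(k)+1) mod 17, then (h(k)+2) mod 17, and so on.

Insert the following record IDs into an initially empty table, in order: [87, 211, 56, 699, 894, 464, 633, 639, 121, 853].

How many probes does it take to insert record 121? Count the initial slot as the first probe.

87 hashes to 2; slot 2 is free -> place at 2.
211 hashes to 7; slot 7 is free -> place at 7.
56 hashes to 5; slot 5 is free -> place at 5.
699 hashes to 2; 2 taken -> place at 3.
894 hashes to 10; slot 10 is free -> place at 10.
464 hashes to 5; 5 taken -> place at 6.
633 hashes to 4; slot 4 is free -> place at 4.
639 hashes to 10; 10 taken -> place at 11.
121 hashes to 2; 2,3,4,5,6,7 taken -> place at 8.
853 hashes to 3; 3,4,5,6,7,8 taken -> place at 9.
Table: [—, —, 87, 699, 633, 56, 464, 211, 121, 853, 894, 639, —, —, —, —, —]

7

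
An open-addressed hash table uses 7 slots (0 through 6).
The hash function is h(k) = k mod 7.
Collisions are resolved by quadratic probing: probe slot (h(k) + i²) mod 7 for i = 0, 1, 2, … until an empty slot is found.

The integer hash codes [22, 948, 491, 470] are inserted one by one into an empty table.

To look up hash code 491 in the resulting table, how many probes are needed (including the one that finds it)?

Insert 22: h=1, slot 1 empty -> index 1.
Insert 948: h=3, slot 3 empty -> index 3.
Insert 491: h=1, slot 1 occupied -> index 2.
Insert 470: h=1, slots 1,2 occupied -> index 5.
Table: [∅, 22, 491, 948, ∅, 470, ∅]
Lookup 491: h=1, probe 1,2 → found at 2.

2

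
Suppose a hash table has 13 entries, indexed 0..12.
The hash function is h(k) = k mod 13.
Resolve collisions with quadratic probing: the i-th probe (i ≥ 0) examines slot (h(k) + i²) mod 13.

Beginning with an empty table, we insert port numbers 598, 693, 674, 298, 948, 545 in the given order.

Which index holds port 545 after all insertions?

598 hashes to 0; slot 0 is free => place at 0.
693 hashes to 4; slot 4 is free => place at 4.
674 hashes to 11; slot 11 is free => place at 11.
298 hashes to 12; slot 12 is free => place at 12.
948 hashes to 12; 12,0 taken => place at 3.
545 hashes to 12; 12,0,3 taken => place at 8.
Table: [598, -, -, 948, 693, -, -, -, 545, -, -, 674, 298]

8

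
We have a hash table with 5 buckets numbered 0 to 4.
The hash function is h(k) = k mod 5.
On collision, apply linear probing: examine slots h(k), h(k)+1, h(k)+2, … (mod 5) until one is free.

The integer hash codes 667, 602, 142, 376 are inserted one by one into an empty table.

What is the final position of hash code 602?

667 hashes to 2; slot 2 is free -> place at 2.
602 hashes to 2; 2 taken -> place at 3.
142 hashes to 2; 2,3 taken -> place at 4.
376 hashes to 1; slot 1 is free -> place at 1.
Table: [∅, 376, 667, 602, 142]

3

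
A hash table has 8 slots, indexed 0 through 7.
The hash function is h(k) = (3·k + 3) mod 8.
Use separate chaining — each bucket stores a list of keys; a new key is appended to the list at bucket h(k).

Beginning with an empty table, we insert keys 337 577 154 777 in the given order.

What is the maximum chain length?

Insert 337: h=6, bucket 6 empty -> new chain.
Insert 577: h=6, bucket 6 nonempty -> append to chain.
Insert 154: h=1, bucket 1 empty -> new chain.
Insert 777: h=6, bucket 6 nonempty -> append to chain.
Final buckets:
0: -
1: 154
2: -
3: -
4: -
5: -
6: 337 -> 577 -> 777
7: -

3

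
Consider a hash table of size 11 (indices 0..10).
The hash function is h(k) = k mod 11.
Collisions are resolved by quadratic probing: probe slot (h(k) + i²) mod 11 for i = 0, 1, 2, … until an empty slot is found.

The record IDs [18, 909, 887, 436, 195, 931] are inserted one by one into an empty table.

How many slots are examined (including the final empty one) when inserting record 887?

3

18 hashes to 7; slot 7 is free -> place at 7.
909 hashes to 7; 7 taken -> place at 8.
887 hashes to 7; 7,8 taken -> place at 0.
436 hashes to 7; 7,8,0 taken -> place at 5.
195 hashes to 8; 8 taken -> place at 9.
931 hashes to 7; 7,8,0,5 taken -> place at 1.
Table: [887, 931, ∅, ∅, ∅, 436, ∅, 18, 909, 195, ∅]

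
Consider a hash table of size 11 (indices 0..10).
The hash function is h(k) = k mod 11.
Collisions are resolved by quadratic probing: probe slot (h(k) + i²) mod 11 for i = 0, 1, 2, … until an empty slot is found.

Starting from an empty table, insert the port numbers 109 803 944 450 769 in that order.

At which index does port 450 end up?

3

109: h=10 → slot 10
803: h=0 → slot 0
944: h=9 → slot 9
450: h=10, probe 10,0,3 → slot 3
769: h=10, probe 10,0,3,8 → slot 8
Table: [803, ∅, ∅, 450, ∅, ∅, ∅, ∅, 769, 944, 109]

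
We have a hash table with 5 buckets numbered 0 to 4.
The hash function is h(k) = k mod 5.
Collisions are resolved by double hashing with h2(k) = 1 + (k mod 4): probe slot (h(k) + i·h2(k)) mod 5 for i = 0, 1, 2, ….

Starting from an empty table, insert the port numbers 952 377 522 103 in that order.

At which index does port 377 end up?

952 hashes to 2; slot 2 is free → place at 2.
377 hashes to 2, h2=2; 2 taken → place at 4.
522 hashes to 2, h2=3; 2 taken → place at 0.
103 hashes to 3; slot 3 is free → place at 3.
Table: [522, -, 952, 103, 377]

4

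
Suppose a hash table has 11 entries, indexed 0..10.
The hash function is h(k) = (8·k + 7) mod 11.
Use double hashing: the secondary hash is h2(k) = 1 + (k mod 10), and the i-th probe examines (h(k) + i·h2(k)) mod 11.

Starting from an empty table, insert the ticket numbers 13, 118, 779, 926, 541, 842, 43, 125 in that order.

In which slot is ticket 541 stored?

13 hashes to 1; slot 1 is free → place at 1.
118 hashes to 5; slot 5 is free → place at 5.
779 hashes to 2; slot 2 is free → place at 2.
926 hashes to 1, h2=7; 1 taken → place at 8.
541 hashes to 1, h2=2; 1 taken → place at 3.
842 hashes to 0; slot 0 is free → place at 0.
43 hashes to 10; slot 10 is free → place at 10.
125 hashes to 6; slot 6 is free → place at 6.
Table: [842, 13, 779, 541, ., 118, 125, ., 926, ., 43]

3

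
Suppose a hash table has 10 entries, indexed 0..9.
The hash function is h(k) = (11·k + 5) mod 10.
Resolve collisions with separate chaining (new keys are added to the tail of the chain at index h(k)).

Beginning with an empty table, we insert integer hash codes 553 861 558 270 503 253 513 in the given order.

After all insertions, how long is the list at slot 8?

4

Insert 553: h=8, bucket 8 empty → new chain.
Insert 861: h=6, bucket 6 empty → new chain.
Insert 558: h=3, bucket 3 empty → new chain.
Insert 270: h=5, bucket 5 empty → new chain.
Insert 503: h=8, bucket 8 nonempty → append to chain.
Insert 253: h=8, bucket 8 nonempty → append to chain.
Insert 513: h=8, bucket 8 nonempty → append to chain.
Final buckets:
0: —
1: —
2: —
3: 558
4: —
5: 270
6: 861
7: —
8: 553 -> 503 -> 253 -> 513
9: —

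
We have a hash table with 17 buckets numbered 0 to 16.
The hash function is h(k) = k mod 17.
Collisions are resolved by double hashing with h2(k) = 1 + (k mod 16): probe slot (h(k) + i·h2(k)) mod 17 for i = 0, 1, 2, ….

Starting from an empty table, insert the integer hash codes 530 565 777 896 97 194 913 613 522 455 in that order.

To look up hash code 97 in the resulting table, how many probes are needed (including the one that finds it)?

2

530 hashes to 3; slot 3 is free → place at 3.
565 hashes to 4; slot 4 is free → place at 4.
777 hashes to 12; slot 12 is free → place at 12.
896 hashes to 12, h2=1; 12 taken → place at 13.
97 hashes to 12, h2=2; 12 taken → place at 14.
194 hashes to 7; slot 7 is free → place at 7.
913 hashes to 12, h2=2; 12,14 taken → place at 16.
613 hashes to 1; slot 1 is free → place at 1.
522 hashes to 12, h2=11; 12 taken → place at 6.
455 hashes to 13, h2=8; 13,4,12,3 taken → place at 11.
Table: [-, 613, -, 530, 565, -, 522, 194, -, -, -, 455, 777, 896, 97, -, 913]
Lookup 97: h=12, h2=2, probe 12,14 → found at 14.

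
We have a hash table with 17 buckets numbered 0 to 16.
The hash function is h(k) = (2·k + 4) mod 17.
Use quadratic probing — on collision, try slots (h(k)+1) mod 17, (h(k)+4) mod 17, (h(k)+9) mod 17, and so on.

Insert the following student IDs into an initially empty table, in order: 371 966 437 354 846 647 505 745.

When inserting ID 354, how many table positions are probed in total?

Insert 371: h=15, slot 15 empty → index 15.
Insert 966: h=15, slot 15 occupied → index 16.
Insert 437: h=11, slot 11 empty → index 11.
Insert 354: h=15, slots 15,16 occupied → index 2.
Insert 846: h=13, slot 13 empty → index 13.
Insert 647: h=6, slot 6 empty → index 6.
Insert 505: h=11, slot 11 occupied → index 12.
Insert 745: h=15, slots 15,16,2 occupied → index 7.
Table: [-, -, 354, -, -, -, 647, 745, -, -, -, 437, 505, 846, -, 371, 966]

3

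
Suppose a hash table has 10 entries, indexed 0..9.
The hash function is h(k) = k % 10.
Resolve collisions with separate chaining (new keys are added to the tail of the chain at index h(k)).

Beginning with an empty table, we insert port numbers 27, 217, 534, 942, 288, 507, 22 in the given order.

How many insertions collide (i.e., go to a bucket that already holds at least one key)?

27 → bucket 7
217 → bucket 7 (collision)
534 → bucket 4
942 → bucket 2
288 → bucket 8
507 → bucket 7 (collision)
22 → bucket 2 (collision)
Final buckets:
0: ∅
1: ∅
2: 942 -> 22
3: ∅
4: 534
5: ∅
6: ∅
7: 27 -> 217 -> 507
8: 288
9: ∅

3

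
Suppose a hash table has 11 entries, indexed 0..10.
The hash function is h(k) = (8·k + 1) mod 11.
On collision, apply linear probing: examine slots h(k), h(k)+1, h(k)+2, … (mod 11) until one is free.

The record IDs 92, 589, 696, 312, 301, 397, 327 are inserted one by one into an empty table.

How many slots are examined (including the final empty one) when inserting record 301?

92 hashes to 0; slot 0 is free => place at 0.
589 hashes to 5; slot 5 is free => place at 5.
696 hashes to 3; slot 3 is free => place at 3.
312 hashes to 0; 0 taken => place at 1.
301 hashes to 0; 0,1 taken => place at 2.
397 hashes to 9; slot 9 is free => place at 9.
327 hashes to 10; slot 10 is free => place at 10.
Table: [92, 312, 301, 696, -, 589, -, -, -, 397, 327]

3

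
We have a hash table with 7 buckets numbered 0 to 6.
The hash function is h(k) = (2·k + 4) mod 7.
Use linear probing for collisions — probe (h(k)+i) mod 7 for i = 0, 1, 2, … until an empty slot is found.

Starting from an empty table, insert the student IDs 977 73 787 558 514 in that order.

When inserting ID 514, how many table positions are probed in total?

977 hashes to 5; slot 5 is free => place at 5.
73 hashes to 3; slot 3 is free => place at 3.
787 hashes to 3; 3 taken => place at 4.
558 hashes to 0; slot 0 is free => place at 0.
514 hashes to 3; 3,4,5 taken => place at 6.
Table: [558, ., ., 73, 787, 977, 514]

4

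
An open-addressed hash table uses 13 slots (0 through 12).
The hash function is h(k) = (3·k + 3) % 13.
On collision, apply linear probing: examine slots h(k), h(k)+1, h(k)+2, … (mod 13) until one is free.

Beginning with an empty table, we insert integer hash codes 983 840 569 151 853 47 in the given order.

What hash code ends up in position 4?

983: h=1 → slot 1
840: h=1, probe 1,2 → slot 2
569: h=7 → slot 7
151: h=1, probe 1,2,3 → slot 3
853: h=1, probe 1,2,3,4 → slot 4
47: h=1, probe 1,2,3,4,5 → slot 5
Table: [_, 983, 840, 151, 853, 47, _, 569, _, _, _, _, _]

853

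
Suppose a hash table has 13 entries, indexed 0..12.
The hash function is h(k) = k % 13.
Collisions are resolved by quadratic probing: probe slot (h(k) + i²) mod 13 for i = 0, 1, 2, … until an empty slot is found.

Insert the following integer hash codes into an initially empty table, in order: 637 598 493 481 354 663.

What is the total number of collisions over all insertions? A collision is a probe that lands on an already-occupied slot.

Insert 637: h=0, slot 0 empty -> index 0.
Insert 598: h=0, slot 0 occupied -> index 1.
Insert 493: h=12, slot 12 empty -> index 12.
Insert 481: h=0, slots 0,1 occupied -> index 4.
Insert 354: h=3, slot 3 empty -> index 3.
Insert 663: h=0, slots 0,1,4 occupied -> index 9.
Table: [637, 598, ., 354, 481, ., ., ., ., 663, ., ., 493]

6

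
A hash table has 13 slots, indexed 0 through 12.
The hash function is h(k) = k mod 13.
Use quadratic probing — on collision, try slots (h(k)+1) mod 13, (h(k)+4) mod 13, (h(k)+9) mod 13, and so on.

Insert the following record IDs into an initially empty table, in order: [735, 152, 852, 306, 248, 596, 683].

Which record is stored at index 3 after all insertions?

683

735 hashes to 7; slot 7 is free => place at 7.
152 hashes to 9; slot 9 is free => place at 9.
852 hashes to 7; 7 taken => place at 8.
306 hashes to 7; 7,8 taken => place at 11.
248 hashes to 1; slot 1 is free => place at 1.
596 hashes to 11; 11 taken => place at 12.
683 hashes to 7; 7,8,11 taken => place at 3.
Table: [_, 248, _, 683, _, _, _, 735, 852, 152, _, 306, 596]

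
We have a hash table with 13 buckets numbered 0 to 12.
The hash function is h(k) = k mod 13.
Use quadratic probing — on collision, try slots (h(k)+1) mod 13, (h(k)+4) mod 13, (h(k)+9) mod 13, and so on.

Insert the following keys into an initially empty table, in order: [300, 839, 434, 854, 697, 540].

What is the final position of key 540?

300: h=1 => slot 1
839: h=7 => slot 7
434: h=5 => slot 5
854: h=9 => slot 9
697: h=8 => slot 8
540: h=7, probe 7,8,11 => slot 11
Table: [_, 300, _, _, _, 434, _, 839, 697, 854, _, 540, _]

11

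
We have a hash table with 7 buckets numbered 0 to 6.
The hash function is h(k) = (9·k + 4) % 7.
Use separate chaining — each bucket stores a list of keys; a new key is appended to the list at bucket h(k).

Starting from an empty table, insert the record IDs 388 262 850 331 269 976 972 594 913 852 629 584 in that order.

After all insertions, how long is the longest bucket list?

Insert 388: h=3, bucket 3 empty → new chain.
Insert 262: h=3, bucket 3 nonempty → append to chain.
Insert 850: h=3, bucket 3 nonempty → append to chain.
Insert 331: h=1, bucket 1 empty → new chain.
Insert 269: h=3, bucket 3 nonempty → append to chain.
Insert 976: h=3, bucket 3 nonempty → append to chain.
Insert 972: h=2, bucket 2 empty → new chain.
Insert 594: h=2, bucket 2 nonempty → append to chain.
Insert 913: h=3, bucket 3 nonempty → append to chain.
Insert 852: h=0, bucket 0 empty → new chain.
Insert 629: h=2, bucket 2 nonempty → append to chain.
Insert 584: h=3, bucket 3 nonempty → append to chain.
Final buckets:
0: 852
1: 331
2: 972 -> 594 -> 629
3: 388 -> 262 -> 850 -> 269 -> 976 -> 913 -> 584
4: ∅
5: ∅
6: ∅

7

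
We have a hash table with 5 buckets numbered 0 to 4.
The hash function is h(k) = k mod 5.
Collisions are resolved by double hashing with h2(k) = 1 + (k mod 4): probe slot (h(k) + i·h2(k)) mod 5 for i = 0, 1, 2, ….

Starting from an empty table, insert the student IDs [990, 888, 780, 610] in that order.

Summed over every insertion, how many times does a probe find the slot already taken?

990 hashes to 0; slot 0 is free => place at 0.
888 hashes to 3; slot 3 is free => place at 3.
780 hashes to 0, h2=1; 0 taken => place at 1.
610 hashes to 0, h2=3; 0,3,1 taken => place at 4.
Table: [990, 780, ., 888, 610]

4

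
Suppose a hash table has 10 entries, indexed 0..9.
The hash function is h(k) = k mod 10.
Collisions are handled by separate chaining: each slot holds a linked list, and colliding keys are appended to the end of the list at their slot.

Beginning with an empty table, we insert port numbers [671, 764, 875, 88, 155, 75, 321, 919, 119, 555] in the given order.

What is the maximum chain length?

Insert 671: h=1, bucket 1 empty -> new chain.
Insert 764: h=4, bucket 4 empty -> new chain.
Insert 875: h=5, bucket 5 empty -> new chain.
Insert 88: h=8, bucket 8 empty -> new chain.
Insert 155: h=5, bucket 5 nonempty -> append to chain.
Insert 75: h=5, bucket 5 nonempty -> append to chain.
Insert 321: h=1, bucket 1 nonempty -> append to chain.
Insert 919: h=9, bucket 9 empty -> new chain.
Insert 119: h=9, bucket 9 nonempty -> append to chain.
Insert 555: h=5, bucket 5 nonempty -> append to chain.
Final buckets:
0: -
1: 671 -> 321
2: -
3: -
4: 764
5: 875 -> 155 -> 75 -> 555
6: -
7: -
8: 88
9: 919 -> 119

4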